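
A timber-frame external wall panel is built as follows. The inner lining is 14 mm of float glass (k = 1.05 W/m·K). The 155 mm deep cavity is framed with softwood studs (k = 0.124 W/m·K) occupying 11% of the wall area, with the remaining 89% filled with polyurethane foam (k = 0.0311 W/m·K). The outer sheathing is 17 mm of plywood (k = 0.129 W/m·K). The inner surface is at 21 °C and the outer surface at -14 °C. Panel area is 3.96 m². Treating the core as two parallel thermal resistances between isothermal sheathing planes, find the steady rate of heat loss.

Q ≈ 35.6 W

Sheathing layers in series; stud and cavity paths in parallel between them.
R_inner = 0.014/(1.05×3.96) = 0.003367 K/W
R_stud  = 0.155/(0.124×0.11×3.96) = 2.87 K/W
R_cav   = 0.155/(0.0311×0.89×3.96) = 1.414 K/W
1/R_core = 1/R_stud + 1/R_cav → R_core = 0.9473 K/W
R_outer = 0.017/(0.129×3.96) = 0.03328 K/W
R_total = 0.9839 K/W
Q = ΔT/R_total = 35/0.9839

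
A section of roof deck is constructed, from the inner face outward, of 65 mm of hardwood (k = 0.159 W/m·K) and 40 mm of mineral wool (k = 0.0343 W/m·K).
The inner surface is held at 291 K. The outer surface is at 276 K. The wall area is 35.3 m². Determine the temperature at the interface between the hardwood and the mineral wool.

T ≈ 287 K

Model the wall as resistances in series:
R_hardwood = L/(kA) = 0.065/(0.159×35.3) = 0.01158 K/W
R_mineral wool = L/(kA) = 0.04/(0.0343×35.3) = 0.03304 K/W
R_total = 0.04462 K/W;  Q = ΔT/R_total = 15/0.04462 = 336.2 W
T_interface = T_inner − Q·ΣR(inner→interface) = 291 − 336×0.01158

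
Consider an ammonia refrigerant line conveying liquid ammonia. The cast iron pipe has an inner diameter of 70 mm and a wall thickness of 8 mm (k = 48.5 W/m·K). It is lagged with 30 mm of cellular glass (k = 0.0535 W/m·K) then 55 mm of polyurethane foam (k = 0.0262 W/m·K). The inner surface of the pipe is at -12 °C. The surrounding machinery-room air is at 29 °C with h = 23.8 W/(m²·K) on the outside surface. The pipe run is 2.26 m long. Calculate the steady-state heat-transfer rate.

Treating each annulus and film as a series resistance:
R_cast iron pipe wall = ln(43/35)/(2π×48.5×2.26) = 2.989×10^-4 K/W
R_cellular glass = ln(73/43)/(2π×0.0535×2.26) = 0.6967 K/W
R_polyurethane foam = ln(128/73)/(2π×0.0262×2.26) = 1.509 K/W
R_outer film = 1/(h_o·2πr_oL) = 1/(23.8×2π×0.128×2.26) = 0.02312 K/W
R_total = 2.23 K/W
Q = ΔT/R_total = 41/2.23

Q ≈ 18.4 W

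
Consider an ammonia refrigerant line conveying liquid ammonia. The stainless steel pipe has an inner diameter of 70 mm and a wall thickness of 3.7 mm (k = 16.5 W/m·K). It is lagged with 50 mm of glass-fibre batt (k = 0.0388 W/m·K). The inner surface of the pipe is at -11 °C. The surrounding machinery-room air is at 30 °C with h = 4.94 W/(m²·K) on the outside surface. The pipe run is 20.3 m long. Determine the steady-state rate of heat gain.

Treating each annulus and film as a series resistance:
R_stainless steel pipe wall = ln(38.7/35)/(2π×16.5×20.3) = 4.775×10^-5 K/W
R_glass-fibre batt = ln(88.7/38.7)/(2π×0.0388×20.3) = 0.1676 K/W
R_outer film = 1/(h_o·2πr_oL) = 1/(4.94×2π×0.0887×20.3) = 0.01789 K/W
R_total = 0.1855 K/W
Q = ΔT/R_total = 41/0.1855

Q ≈ 221 W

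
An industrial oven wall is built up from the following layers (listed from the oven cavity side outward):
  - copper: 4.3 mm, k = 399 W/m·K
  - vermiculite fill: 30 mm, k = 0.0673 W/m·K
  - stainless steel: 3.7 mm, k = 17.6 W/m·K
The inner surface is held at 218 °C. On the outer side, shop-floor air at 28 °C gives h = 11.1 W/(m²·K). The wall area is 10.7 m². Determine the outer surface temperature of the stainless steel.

Treating each layer as a thermal resistance in series:
R_copper = L/(kA) = 0.0043/(399×10.7) = 1.007×10^-6 K/W
R_vermiculite fill = L/(kA) = 0.03/(0.0673×10.7) = 0.04166 K/W
R_stainless steel = L/(kA) = 0.0037/(17.6×10.7) = 1.965×10^-5 K/W
R_outer film = 1/(h_o·A) = 1/(11.1×10.7) = 0.00842 K/W
R_total = 0.0501 K/W;  Q = ΔT/R_total = 190/0.0501 = 3792 W
T_interface = T_inner − Q·ΣR(inner→interface) = 218 − 3790×0.04168

T ≈ 59.9 °C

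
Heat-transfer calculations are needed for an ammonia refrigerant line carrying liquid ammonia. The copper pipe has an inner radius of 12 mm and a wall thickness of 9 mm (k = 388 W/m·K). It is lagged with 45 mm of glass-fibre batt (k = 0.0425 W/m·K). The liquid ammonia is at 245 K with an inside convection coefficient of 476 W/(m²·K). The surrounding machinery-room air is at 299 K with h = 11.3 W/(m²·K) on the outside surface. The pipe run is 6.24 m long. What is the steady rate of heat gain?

Cylindrical conduction, so R = ln(r₂/r₁)/(2πkL) per layer, in series:
R_inner film = 1/(h_i·2πr₁L) = 1/(476×2π×0.012×6.24) = 0.004465 K/W
R_copper pipe wall = ln(21/12)/(2π×388×6.24) = 3.679×10^-5 K/W
R_glass-fibre batt = ln(66/21)/(2π×0.0425×6.24) = 0.6872 K/W
R_outer film = 1/(h_o·2πr_oL) = 1/(11.3×2π×0.066×6.24) = 0.0342 K/W
R_total = 0.7259 K/W
Q = ΔT/R_total = 54/0.7259

Q ≈ 74.4 W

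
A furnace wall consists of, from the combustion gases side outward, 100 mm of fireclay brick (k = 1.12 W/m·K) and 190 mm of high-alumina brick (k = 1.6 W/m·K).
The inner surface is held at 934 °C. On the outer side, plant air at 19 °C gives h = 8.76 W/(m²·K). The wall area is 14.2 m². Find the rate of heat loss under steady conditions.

Thermal resistances in series:
R_fireclay brick = L/(kA) = 0.1/(1.12×14.2) = 0.006288 K/W
R_high-alumina brick = L/(kA) = 0.19/(1.6×14.2) = 0.008363 K/W
R_outer film = 1/(h_o·A) = 1/(8.76×14.2) = 0.008039 K/W
R_total = 0.02269 K/W
Q = ΔT / R_total = 915 / 0.02269

Q ≈ 40300 W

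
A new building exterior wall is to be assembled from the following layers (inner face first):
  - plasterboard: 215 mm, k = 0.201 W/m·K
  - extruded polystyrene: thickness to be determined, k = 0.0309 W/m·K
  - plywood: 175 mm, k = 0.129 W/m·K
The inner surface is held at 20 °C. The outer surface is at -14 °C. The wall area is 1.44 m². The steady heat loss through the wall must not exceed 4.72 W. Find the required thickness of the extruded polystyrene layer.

L ≈ 246 mm

Model the wall as resistances in series:
R_plasterboard = L/(kA) = 0.215/(0.201×1.44) = 0.7428 K/W
R_plywood = L/(kA) = 0.175/(0.129×1.44) = 0.9421 K/W
Sum of the known resistances R_other = 1.685 K/W
Required total resistance R_tot = ΔT/Q_allow = 34/4.72 = 7.203 K/W
R_extruded polystyrene = R_tot − R_other = 5.519 K/W
L = R·k·A = 5.519×0.0309×1.44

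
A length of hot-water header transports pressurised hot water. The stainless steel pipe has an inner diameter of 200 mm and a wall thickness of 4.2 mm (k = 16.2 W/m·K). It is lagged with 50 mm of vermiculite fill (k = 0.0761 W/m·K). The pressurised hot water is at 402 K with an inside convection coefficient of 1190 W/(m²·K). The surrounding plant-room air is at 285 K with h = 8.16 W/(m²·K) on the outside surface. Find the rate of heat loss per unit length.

q′ ≈ 123 W/m

Cylindrical conduction, so R = ln(r₂/r₁)/(2πkL) per layer, in series:
R_inner film = 1/(h_i·2πr₁L) = 1/(1190×2π×0.1×1) = 0.001337 K/W
R_stainless steel pipe wall = ln(104.2/100)/(2π×16.2×1) = 4.042×10^-4 K/W
R_vermiculite fill = ln(154.2/104.2)/(2π×0.0761×1) = 0.8197 K/W
R_outer film = 1/(h_o·2πr_oL) = 1/(8.16×2π×0.1542×1) = 0.1265 K/W
R_total = 0.9479 K/W
Q = ΔT/R_total = 117/0.9479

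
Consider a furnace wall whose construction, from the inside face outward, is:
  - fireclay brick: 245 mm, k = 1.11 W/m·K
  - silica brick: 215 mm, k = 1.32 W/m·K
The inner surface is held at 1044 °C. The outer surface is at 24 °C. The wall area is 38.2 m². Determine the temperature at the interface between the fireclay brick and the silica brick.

Series thermal resistances:
R_fireclay brick = L/(kA) = 0.245/(1.11×38.2) = 0.005778 K/W
R_silica brick = L/(kA) = 0.215/(1.32×38.2) = 0.004264 K/W
R_total = 0.01004 K/W;  Q = ΔT/R_total = 1020/0.01004 = 101600 W
T_interface = T_inner − Q·ΣR(inner→interface) = 1044 − 102000×0.005778

T ≈ 457 °C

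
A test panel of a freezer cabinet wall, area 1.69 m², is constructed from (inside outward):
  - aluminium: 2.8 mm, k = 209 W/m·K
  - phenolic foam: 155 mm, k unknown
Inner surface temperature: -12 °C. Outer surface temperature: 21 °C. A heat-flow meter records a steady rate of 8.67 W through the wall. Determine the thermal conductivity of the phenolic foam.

k ≈ 0.0241 W/(m·K)

Series thermal resistances:
R_aluminium = L/(kA) = 0.0028/(209×1.69) = 7.927×10^-6 K/W
Sum of known resistances R_other = 7.927×10^-6 K/W
Total R = ΔT/Q = 33/8.67 = 3.806 K/W
R_phenolic foam = R_total − R_other = 3.806 K/W
k = L/(R·A) = 0.155/(3.806×1.69)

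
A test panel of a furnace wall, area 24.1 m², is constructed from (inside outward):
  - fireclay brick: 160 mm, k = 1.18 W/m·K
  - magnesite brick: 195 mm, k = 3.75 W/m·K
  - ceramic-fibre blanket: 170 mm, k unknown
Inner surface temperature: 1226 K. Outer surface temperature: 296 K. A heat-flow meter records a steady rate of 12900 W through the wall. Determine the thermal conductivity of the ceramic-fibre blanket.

Series thermal resistances:
R_fireclay brick = L/(kA) = 0.16/(1.18×24.1) = 0.005626 K/W
R_magnesite brick = L/(kA) = 0.195/(3.75×24.1) = 0.002158 K/W
Sum of known resistances R_other = 0.007784 K/W
Total R = ΔT/Q = 930/12900 = 0.07209 K/W
R_ceramic-fibre blanket = R_total − R_other = 0.06431 K/W
k = L/(R·A) = 0.17/(0.06431×24.1)

k ≈ 0.11 W/(m·K)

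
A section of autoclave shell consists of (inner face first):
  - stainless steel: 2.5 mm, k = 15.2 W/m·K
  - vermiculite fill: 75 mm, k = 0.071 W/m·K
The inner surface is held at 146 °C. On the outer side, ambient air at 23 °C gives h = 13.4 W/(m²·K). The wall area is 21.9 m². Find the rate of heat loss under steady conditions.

Q ≈ 2380 W

Treating each layer as a thermal resistance in series:
R_stainless steel = L/(kA) = 0.0025/(15.2×21.9) = 7.51×10^-6 K/W
R_vermiculite fill = L/(kA) = 0.075/(0.071×21.9) = 0.04823 K/W
R_outer film = 1/(h_o·A) = 1/(13.4×21.9) = 0.003408 K/W
R_total = 0.05165 K/W
Q = ΔT / R_total = 123 / 0.05165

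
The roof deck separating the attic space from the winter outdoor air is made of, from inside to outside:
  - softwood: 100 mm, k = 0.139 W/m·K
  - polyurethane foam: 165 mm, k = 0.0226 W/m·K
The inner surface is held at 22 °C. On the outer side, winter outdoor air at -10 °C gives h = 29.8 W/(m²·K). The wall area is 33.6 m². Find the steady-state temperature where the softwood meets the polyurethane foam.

Thermal resistances in series:
R_softwood = L/(kA) = 0.1/(0.139×33.6) = 0.02141 K/W
R_polyurethane foam = L/(kA) = 0.165/(0.0226×33.6) = 0.2173 K/W
R_outer film = 1/(h_o·A) = 1/(29.8×33.6) = 9.987×10^-4 K/W
R_total = 0.2397 K/W;  Q = ΔT/R_total = 32/0.2397 = 133.5 W
T_interface = T_inner − Q·ΣR(inner→interface) = 22 − 134×0.02141

T ≈ 19.1 °C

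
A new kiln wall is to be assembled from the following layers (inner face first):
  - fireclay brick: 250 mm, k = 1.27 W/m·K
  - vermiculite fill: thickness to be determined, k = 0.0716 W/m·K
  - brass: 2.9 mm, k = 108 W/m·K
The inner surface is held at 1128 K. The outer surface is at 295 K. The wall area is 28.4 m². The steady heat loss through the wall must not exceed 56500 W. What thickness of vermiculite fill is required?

Using the resistance-network approach (series):
R_fireclay brick = L/(kA) = 0.25/(1.27×28.4) = 0.006931 K/W
R_brass = L/(kA) = 0.0029/(108×28.4) = 9.455×10^-7 K/W
Sum of the known resistances R_other = 0.006932 K/W
Required total resistance R_tot = ΔT/Q_allow = 833/56500 = 0.01474 K/W
R_vermiculite fill = R_tot − R_other = 0.007811 K/W
L = R·k·A = 0.007811×0.0716×28.4

L ≈ 15.9 mm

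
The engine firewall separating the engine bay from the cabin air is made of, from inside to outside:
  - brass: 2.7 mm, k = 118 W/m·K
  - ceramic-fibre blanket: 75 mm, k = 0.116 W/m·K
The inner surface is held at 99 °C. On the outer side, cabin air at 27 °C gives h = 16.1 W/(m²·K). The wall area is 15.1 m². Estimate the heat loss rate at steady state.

Q ≈ 1530 W

Treating each layer as a thermal resistance in series:
R_brass = L/(kA) = 0.0027/(118×15.1) = 1.515×10^-6 K/W
R_ceramic-fibre blanket = L/(kA) = 0.075/(0.116×15.1) = 0.04282 K/W
R_outer film = 1/(h_o·A) = 1/(16.1×15.1) = 0.004113 K/W
R_total = 0.04693 K/W
Q = ΔT / R_total = 72 / 0.04693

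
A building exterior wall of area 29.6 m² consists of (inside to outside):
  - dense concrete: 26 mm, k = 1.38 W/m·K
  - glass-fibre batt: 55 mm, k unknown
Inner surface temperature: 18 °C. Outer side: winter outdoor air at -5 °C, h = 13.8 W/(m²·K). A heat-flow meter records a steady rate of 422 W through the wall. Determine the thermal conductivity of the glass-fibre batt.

Model the wall as resistances in series:
R_dense concrete = L/(kA) = 0.026/(1.38×29.6) = 6.365×10^-4 K/W
R_outer film = 1/(h_o·A) = 1/(13.8×29.6) = 0.002448 K/W
Sum of known resistances R_other = 0.003085 K/W
Total R = ΔT/Q = 23/422 = 0.0545 K/W
R_glass-fibre batt = R_total − R_other = 0.05142 K/W
k = L/(R·A) = 0.055/(0.05142×29.6)

k ≈ 0.0361 W/(m·K)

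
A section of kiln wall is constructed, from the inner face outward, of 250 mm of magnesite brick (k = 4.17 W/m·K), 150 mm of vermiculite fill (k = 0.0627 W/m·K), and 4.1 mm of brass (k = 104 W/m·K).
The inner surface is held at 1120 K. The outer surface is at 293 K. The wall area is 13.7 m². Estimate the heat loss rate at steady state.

Q ≈ 4620 W

Model the wall as resistances in series:
R_magnesite brick = L/(kA) = 0.25/(4.17×13.7) = 0.004376 K/W
R_vermiculite fill = L/(kA) = 0.15/(0.0627×13.7) = 0.1746 K/W
R_brass = L/(kA) = 0.0041/(104×13.7) = 2.878×10^-6 K/W
R_total = 0.179 K/W
Q = ΔT / R_total = 827 / 0.179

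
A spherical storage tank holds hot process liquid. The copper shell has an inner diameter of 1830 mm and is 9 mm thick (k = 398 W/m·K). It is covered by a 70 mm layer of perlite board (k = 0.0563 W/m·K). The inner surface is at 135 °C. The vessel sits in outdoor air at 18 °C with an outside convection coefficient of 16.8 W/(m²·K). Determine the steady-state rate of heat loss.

Each spherical layer contributes R = (1/r_i − 1/r_o)/(4πk):
R_copper shell = (1/0.915 − 1/0.924)/(4π×398) = 2.128×10^-6 K/W
R_perlite board = (1/0.924 − 1/0.994)/(4π×0.0563) = 0.1077 K/W
R_outer film = 1/(h·4πr_o²) = 1/(16.8×4π×0.994²) = 0.004794 K/W
R_total = 0.1125 K/W
Q = ΔT/R_total = 117/0.1125

Q ≈ 1040 W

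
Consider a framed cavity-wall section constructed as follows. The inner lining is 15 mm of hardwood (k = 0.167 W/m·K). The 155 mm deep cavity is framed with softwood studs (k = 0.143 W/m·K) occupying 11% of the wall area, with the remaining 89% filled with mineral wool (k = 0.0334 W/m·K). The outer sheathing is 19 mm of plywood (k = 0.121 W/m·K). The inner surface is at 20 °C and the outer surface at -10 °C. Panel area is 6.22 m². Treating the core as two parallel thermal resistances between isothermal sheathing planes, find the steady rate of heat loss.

Sheathing layers in series; stud and cavity paths in parallel between them.
R_inner = 0.015/(0.167×6.22) = 0.01444 K/W
R_stud  = 0.155/(0.143×0.11×6.22) = 1.584 K/W
R_cav   = 0.155/(0.0334×0.89×6.22) = 0.8383 K/W
1/R_core = 1/R_stud + 1/R_cav → R_core = 0.5482 K/W
R_outer = 0.019/(0.121×6.22) = 0.02525 K/W
R_total = 0.5879 K/W
Q = ΔT/R_total = 30/0.5879

Q ≈ 51 W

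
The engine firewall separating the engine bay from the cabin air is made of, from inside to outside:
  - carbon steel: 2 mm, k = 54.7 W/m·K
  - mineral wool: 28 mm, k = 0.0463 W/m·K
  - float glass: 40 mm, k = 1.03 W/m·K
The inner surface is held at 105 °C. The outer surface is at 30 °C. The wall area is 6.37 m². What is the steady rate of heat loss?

Q ≈ 742 W

Model the wall as resistances in series:
R_carbon steel = L/(kA) = 0.002/(54.7×6.37) = 5.74×10^-6 K/W
R_mineral wool = L/(kA) = 0.028/(0.0463×6.37) = 0.09494 K/W
R_float glass = L/(kA) = 0.04/(1.03×6.37) = 0.006097 K/W
R_total = 0.101 K/W
Q = ΔT / R_total = 75 / 0.101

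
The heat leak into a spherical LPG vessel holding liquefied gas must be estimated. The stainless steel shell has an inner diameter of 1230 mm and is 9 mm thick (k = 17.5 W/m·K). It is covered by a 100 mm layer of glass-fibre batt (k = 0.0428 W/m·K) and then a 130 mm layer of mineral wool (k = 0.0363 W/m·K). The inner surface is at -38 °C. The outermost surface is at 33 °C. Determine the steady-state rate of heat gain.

Q ≈ 81.4 W

Spherical conduction: R = (1/r_in − 1/r_out)/(4πk) per layer; series-sum.
R_stainless steel shell = (1/0.615 − 1/0.624)/(4π×17.5) = 1.066×10^-4 K/W
R_glass-fibre batt = (1/0.624 − 1/0.724)/(4π×0.0428) = 0.4116 K/W
R_mineral wool = (1/0.724 − 1/0.854)/(4π×0.0363) = 0.4609 K/W
R_total = 0.8726 K/W
Q = ΔT/R_total = 71/0.8726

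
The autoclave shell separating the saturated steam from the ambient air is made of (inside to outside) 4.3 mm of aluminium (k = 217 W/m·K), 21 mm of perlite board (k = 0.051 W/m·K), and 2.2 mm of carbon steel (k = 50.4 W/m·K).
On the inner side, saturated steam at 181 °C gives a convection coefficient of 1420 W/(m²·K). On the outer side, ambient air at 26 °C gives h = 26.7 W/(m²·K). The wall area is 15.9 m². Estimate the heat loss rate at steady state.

Model the wall as resistances in series:
R_inner film = 1/(h_i·A) = 1/(1420×15.9) = 4.429×10^-5 K/W
R_aluminium = L/(kA) = 0.0043/(217×15.9) = 1.246×10^-6 K/W
R_perlite board = L/(kA) = 0.021/(0.051×15.9) = 0.0259 K/W
R_carbon steel = L/(kA) = 0.0022/(50.4×15.9) = 2.745×10^-6 K/W
R_outer film = 1/(h_o·A) = 1/(26.7×15.9) = 0.002356 K/W
R_total = 0.0283 K/W
Q = ΔT / R_total = 155 / 0.0283

Q ≈ 5480 W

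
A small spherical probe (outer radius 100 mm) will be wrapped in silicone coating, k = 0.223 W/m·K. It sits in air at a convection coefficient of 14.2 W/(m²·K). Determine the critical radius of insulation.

r_cr ≈ 31.4 mm

For a sphere r_cr = 2k/h = 2×0.223/14.2
r_cr = 31.4 mm; since the bare radius (100 mm) is above r_cr, any added insulation will reduce heat loss.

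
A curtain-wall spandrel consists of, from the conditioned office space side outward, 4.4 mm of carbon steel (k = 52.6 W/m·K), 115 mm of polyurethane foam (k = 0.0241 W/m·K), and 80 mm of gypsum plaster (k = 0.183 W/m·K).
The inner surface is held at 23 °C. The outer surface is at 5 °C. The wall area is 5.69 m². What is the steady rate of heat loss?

Q ≈ 19.7 W

Using the resistance-network approach (series):
R_carbon steel = L/(kA) = 0.0044/(52.6×5.69) = 1.47×10^-5 K/W
R_polyurethane foam = L/(kA) = 0.115/(0.0241×5.69) = 0.8386 K/W
R_gypsum plaster = L/(kA) = 0.08/(0.183×5.69) = 0.07683 K/W
R_total = 0.9155 K/W
Q = ΔT / R_total = 18 / 0.9155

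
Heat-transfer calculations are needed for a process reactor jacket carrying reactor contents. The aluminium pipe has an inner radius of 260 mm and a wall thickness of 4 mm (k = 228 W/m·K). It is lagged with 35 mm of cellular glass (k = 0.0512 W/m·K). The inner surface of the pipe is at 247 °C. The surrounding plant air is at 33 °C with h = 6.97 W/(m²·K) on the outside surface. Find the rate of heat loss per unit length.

Treating each annulus and film as a series resistance:
R_aluminium pipe wall = ln(264/260)/(2π×228×1) = 1.066×10^-5 K/W
R_cellular glass = ln(299/264)/(2π×0.0512×1) = 0.387 K/W
R_outer film = 1/(h_o·2πr_oL) = 1/(6.97×2π×0.299×1) = 0.07637 K/W
R_total = 0.4634 K/W
Q = ΔT/R_total = 214/0.4634

q′ ≈ 462 W/m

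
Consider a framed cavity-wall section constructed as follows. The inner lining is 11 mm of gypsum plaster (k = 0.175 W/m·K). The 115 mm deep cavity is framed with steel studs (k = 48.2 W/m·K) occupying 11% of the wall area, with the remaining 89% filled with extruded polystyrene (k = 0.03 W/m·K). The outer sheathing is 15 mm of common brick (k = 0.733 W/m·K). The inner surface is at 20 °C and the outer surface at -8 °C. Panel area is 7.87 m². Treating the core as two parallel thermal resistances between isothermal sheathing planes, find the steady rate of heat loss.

Sheathing layers in series; stud and cavity paths in parallel between them.
R_inner = 0.011/(0.175×7.87) = 0.007987 K/W
R_stud  = 0.115/(48.2×0.11×7.87) = 0.002756 K/W
R_cav   = 0.115/(0.03×0.89×7.87) = 0.5473 K/W
1/R_core = 1/R_stud + 1/R_cav → R_core = 0.002742 K/W
R_outer = 0.015/(0.733×7.87) = 0.0026 K/W
R_total = 0.01333 K/W
Q = ΔT/R_total = 28/0.01333

Q ≈ 2100 W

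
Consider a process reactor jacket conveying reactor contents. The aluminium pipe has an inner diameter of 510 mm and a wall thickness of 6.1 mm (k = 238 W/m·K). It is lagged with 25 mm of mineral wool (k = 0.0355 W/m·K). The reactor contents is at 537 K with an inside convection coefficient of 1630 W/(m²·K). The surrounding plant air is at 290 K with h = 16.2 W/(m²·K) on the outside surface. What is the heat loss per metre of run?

q′ ≈ 555 W/m

Radial resistances (cylindrical: R_cond = ln(r_o/r_i)/(2πkL), R_conv = 1/(h·2πrL)):
R_inner film = 1/(h_i·2πr₁L) = 1/(1630×2π×0.255×1) = 3.829×10^-4 K/W
R_aluminium pipe wall = ln(261.1/255)/(2π×238×1) = 1.581×10^-5 K/W
R_mineral wool = ln(286.1/261.1)/(2π×0.0355×1) = 0.4099 K/W
R_outer film = 1/(h_o·2πr_oL) = 1/(16.2×2π×0.2861×1) = 0.03434 K/W
R_total = 0.4447 K/W
Q = ΔT/R_total = 247/0.4447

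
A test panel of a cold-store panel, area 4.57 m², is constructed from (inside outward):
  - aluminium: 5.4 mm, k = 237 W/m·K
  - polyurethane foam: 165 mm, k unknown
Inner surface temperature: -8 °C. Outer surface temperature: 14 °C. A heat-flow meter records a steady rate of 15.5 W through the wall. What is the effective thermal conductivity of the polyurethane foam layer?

k ≈ 0.0254 W/(m·K)

Treating each layer as a thermal resistance in series:
R_aluminium = L/(kA) = 0.0054/(237×4.57) = 4.986×10^-6 K/W
Sum of known resistances R_other = 4.986×10^-6 K/W
Total R = ΔT/Q = 22/15.5 = 1.419 K/W
R_polyurethane foam = R_total − R_other = 1.419 K/W
k = L/(R·A) = 0.165/(1.419×4.57)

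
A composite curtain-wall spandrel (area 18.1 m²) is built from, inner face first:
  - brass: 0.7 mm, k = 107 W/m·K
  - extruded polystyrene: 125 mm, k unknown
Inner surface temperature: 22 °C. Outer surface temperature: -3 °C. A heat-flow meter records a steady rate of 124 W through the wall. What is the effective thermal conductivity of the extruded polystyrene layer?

Thermal resistances in series:
R_brass = L/(kA) = 0.0007/(107×18.1) = 3.614×10^-7 K/W
Sum of known resistances R_other = 3.614×10^-7 K/W
Total R = ΔT/Q = 25/124 = 0.2016 K/W
R_extruded polystyrene = R_total − R_other = 0.2016 K/W
k = L/(R·A) = 0.125/(0.2016×18.1)

k ≈ 0.0343 W/(m·K)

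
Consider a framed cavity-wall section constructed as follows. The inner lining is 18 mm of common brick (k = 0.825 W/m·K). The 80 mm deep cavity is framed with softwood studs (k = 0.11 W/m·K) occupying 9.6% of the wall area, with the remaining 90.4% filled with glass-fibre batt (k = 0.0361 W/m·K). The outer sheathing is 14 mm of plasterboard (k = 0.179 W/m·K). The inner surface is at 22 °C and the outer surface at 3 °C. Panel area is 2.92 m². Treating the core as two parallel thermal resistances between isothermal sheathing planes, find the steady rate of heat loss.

Sheathing layers in series; stud and cavity paths in parallel between them.
R_inner = 0.018/(0.825×2.92) = 0.007472 K/W
R_stud  = 0.08/(0.11×0.096×2.92) = 2.594 K/W
R_cav   = 0.08/(0.0361×0.904×2.92) = 0.8395 K/W
1/R_core = 1/R_stud + 1/R_cav → R_core = 0.6343 K/W
R_outer = 0.014/(0.179×2.92) = 0.02679 K/W
R_total = 0.6685 K/W
Q = ΔT/R_total = 19/0.6685

Q ≈ 28.4 W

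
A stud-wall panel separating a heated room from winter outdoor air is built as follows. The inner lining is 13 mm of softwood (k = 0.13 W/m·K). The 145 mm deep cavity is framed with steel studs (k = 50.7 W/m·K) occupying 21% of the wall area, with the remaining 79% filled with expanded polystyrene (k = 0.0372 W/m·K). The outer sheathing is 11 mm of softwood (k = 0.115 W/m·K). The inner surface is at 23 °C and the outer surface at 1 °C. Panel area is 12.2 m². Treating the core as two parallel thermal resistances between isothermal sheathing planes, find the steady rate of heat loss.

Sheathing layers in series; stud and cavity paths in parallel between them.
R_inner = 0.013/(0.13×12.2) = 0.008197 K/W
R_stud  = 0.145/(50.7×0.21×12.2) = 0.001116 K/W
R_cav   = 0.145/(0.0372×0.79×12.2) = 0.4044 K/W
1/R_core = 1/R_stud + 1/R_cav → R_core = 0.001113 K/W
R_outer = 0.011/(0.115×12.2) = 0.00784 K/W
R_total = 0.01715 K/W
Q = ΔT/R_total = 22/0.01715

Q ≈ 1280 W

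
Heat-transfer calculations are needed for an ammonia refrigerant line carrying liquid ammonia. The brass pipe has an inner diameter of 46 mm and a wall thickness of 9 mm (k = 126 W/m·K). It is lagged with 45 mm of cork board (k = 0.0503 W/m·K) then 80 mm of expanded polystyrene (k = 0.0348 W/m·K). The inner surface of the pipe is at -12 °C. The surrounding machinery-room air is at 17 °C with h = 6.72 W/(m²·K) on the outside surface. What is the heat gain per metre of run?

Per-layer cylindrical resistances, series-summed:
R_brass pipe wall = ln(32/23)/(2π×126×1) = 4.171×10^-4 K/W
R_cork board = ln(77/32)/(2π×0.0503×1) = 2.778 K/W
R_expanded polystyrene = ln(157/77)/(2π×0.0348×1) = 3.258 K/W
R_outer film = 1/(h_o·2πr_oL) = 1/(6.72×2π×0.157×1) = 0.1509 K/W
R_total = 6.188 K/W
Q = ΔT/R_total = 29/6.188

q′ ≈ 4.69 W/m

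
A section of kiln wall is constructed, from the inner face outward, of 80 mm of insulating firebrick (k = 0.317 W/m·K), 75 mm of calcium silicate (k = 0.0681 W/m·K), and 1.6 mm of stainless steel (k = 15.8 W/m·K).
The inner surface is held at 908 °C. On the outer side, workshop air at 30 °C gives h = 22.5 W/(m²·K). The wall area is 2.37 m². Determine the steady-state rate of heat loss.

Series thermal resistances:
R_insulating firebrick = L/(kA) = 0.08/(0.317×2.37) = 0.1065 K/W
R_calcium silicate = L/(kA) = 0.075/(0.0681×2.37) = 0.4647 K/W
R_stainless steel = L/(kA) = 0.0016/(15.8×2.37) = 4.273×10^-5 K/W
R_outer film = 1/(h_o·A) = 1/(22.5×2.37) = 0.01875 K/W
R_total = 0.59 K/W
Q = ΔT / R_total = 878 / 0.59

Q ≈ 1490 W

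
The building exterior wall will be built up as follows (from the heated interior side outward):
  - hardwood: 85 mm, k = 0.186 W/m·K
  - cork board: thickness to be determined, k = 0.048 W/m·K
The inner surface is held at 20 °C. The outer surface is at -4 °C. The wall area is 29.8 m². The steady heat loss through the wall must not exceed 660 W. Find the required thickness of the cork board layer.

Series thermal resistances:
R_hardwood = L/(kA) = 0.085/(0.186×29.8) = 0.01534 K/W
Sum of the known resistances R_other = 0.01534 K/W
Required total resistance R_tot = ΔT/Q_allow = 24/660 = 0.03636 K/W
R_cork board = R_tot − R_other = 0.02103 K/W
L = R·k·A = 0.02103×0.048×29.8

L ≈ 30.1 mm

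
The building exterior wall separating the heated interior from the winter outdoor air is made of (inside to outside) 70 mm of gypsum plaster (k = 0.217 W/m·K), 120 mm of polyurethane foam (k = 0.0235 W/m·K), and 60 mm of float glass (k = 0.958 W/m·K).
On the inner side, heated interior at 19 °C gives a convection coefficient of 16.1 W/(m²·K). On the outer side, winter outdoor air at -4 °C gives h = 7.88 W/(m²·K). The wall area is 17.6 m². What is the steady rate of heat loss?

Q ≈ 71.3 W

Series thermal resistances:
R_inner film = 1/(h_i·A) = 1/(16.1×17.6) = 0.003529 K/W
R_gypsum plaster = L/(kA) = 0.07/(0.217×17.6) = 0.01833 K/W
R_polyurethane foam = L/(kA) = 0.12/(0.0235×17.6) = 0.2901 K/W
R_float glass = L/(kA) = 0.06/(0.958×17.6) = 0.003559 K/W
R_outer film = 1/(h_o·A) = 1/(7.88×17.6) = 0.00721 K/W
R_total = 0.3228 K/W
Q = ΔT / R_total = 23 / 0.3228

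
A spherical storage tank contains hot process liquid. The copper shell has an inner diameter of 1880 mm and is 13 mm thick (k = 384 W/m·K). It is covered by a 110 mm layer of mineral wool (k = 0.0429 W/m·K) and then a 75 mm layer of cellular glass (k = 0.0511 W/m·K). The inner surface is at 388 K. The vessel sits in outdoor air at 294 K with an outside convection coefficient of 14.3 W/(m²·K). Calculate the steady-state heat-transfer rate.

Q ≈ 311 W

Each spherical layer contributes R = (1/r_i − 1/r_o)/(4πk):
R_copper shell = (1/0.94 − 1/0.953)/(4π×384) = 3.007×10^-6 K/W
R_mineral wool = (1/0.953 − 1/1.063)/(4π×0.0429) = 0.2014 K/W
R_cellular glass = (1/1.063 − 1/1.138)/(4π×0.0511) = 0.09655 K/W
R_outer film = 1/(h·4πr_o²) = 1/(14.3×4π×1.138²) = 0.004297 K/W
R_total = 0.3023 K/W
Q = ΔT/R_total = 94/0.3023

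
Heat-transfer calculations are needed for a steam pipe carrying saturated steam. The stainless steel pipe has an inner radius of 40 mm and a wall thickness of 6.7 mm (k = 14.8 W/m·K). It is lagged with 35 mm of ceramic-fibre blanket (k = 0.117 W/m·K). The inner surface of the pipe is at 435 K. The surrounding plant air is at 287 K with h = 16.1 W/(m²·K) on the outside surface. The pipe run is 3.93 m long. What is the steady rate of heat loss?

Q ≈ 658 W

Treating each annulus and film as a series resistance:
R_stainless steel pipe wall = ln(46.7/40)/(2π×14.8×3.93) = 4.238×10^-4 K/W
R_ceramic-fibre blanket = ln(81.7/46.7)/(2π×0.117×3.93) = 0.1936 K/W
R_outer film = 1/(h_o·2πr_oL) = 1/(16.1×2π×0.0817×3.93) = 0.03079 K/W
R_total = 0.2248 K/W
Q = ΔT/R_total = 148/0.2248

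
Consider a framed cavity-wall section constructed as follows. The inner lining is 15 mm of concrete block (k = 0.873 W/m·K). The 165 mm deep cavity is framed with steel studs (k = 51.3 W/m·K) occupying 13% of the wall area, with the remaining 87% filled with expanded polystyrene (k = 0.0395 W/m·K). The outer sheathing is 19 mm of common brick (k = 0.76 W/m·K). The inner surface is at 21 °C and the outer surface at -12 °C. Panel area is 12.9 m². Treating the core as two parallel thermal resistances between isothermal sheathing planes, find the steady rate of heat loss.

Sheathing layers in series; stud and cavity paths in parallel between them.
R_inner = 0.015/(0.873×12.9) = 0.001332 K/W
R_stud  = 0.165/(51.3×0.13×12.9) = 0.001918 K/W
R_cav   = 0.165/(0.0395×0.87×12.9) = 0.3722 K/W
1/R_core = 1/R_stud + 1/R_cav → R_core = 0.001908 K/W
R_outer = 0.019/(0.76×12.9) = 0.001938 K/W
R_total = 0.005178 K/W
Q = ΔT/R_total = 33/0.005178

Q ≈ 6370 W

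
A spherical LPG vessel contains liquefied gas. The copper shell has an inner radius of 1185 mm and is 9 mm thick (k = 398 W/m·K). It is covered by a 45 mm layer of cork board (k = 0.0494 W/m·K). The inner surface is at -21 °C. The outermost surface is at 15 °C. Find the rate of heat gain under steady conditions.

Q ≈ 735 W

Each spherical layer contributes R = (1/r_i − 1/r_o)/(4πk):
R_copper shell = (1/1.185 − 1/1.194)/(4π×398) = 1.272×10^-6 K/W
R_cork board = (1/1.194 − 1/1.239)/(4π×0.0494) = 0.049 K/W
R_total = 0.049 K/W
Q = ΔT/R_total = 36/0.049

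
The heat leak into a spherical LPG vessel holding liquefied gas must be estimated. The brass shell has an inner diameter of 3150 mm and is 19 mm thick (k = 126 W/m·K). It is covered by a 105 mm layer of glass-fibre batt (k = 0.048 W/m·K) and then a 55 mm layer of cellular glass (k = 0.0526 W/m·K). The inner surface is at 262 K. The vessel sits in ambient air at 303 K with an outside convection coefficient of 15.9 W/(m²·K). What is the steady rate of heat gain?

Spherical conduction: R = (1/r_in − 1/r_out)/(4πk) per layer; series-sum.
R_brass shell = (1/1.575 − 1/1.594)/(4π×126) = 4.78×10^-6 K/W
R_glass-fibre batt = (1/1.594 − 1/1.699)/(4π×0.048) = 0.06428 K/W
R_cellular glass = (1/1.699 − 1/1.754)/(4π×0.0526) = 0.02792 K/W
R_outer film = 1/(h·4πr_o²) = 1/(15.9×4π×1.754²) = 0.001627 K/W
R_total = 0.09383 K/W
Q = ΔT/R_total = 41/0.09383

Q ≈ 437 W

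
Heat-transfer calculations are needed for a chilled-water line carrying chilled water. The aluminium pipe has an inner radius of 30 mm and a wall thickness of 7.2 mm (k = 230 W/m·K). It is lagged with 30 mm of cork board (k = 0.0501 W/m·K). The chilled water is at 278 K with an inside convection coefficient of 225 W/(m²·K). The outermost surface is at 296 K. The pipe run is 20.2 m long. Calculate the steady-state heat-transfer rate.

Q ≈ 191 W

Radial resistances (cylindrical: R_cond = ln(r_o/r_i)/(2πkL), R_conv = 1/(h·2πrL)):
R_inner film = 1/(h_i·2πr₁L) = 1/(225×2π×0.03×20.2) = 0.001167 K/W
R_aluminium pipe wall = ln(37.2/30)/(2π×230×20.2) = 7.369×10^-6 K/W
R_cork board = ln(67.2/37.2)/(2π×0.0501×20.2) = 0.093 K/W
R_total = 0.09418 K/W
Q = ΔT/R_total = 18/0.09418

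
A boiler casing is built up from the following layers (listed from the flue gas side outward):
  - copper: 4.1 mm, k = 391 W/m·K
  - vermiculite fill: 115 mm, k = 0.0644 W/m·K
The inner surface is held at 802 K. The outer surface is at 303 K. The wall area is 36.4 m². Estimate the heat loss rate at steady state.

Q ≈ 10200 W

Thermal resistances in series:
R_copper = L/(kA) = 0.0041/(391×36.4) = 2.881×10^-7 K/W
R_vermiculite fill = L/(kA) = 0.115/(0.0644×36.4) = 0.04906 K/W
R_total = 0.04906 K/W
Q = ΔT / R_total = 499 / 0.04906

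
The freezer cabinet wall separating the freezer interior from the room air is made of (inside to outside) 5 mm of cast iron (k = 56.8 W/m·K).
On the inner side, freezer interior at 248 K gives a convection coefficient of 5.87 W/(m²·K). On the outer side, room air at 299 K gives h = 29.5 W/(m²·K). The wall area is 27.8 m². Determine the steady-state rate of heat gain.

Q ≈ 6940 W

Using the resistance-network approach (series):
R_inner film = 1/(h_i·A) = 1/(5.87×27.8) = 0.006128 K/W
R_cast iron = L/(kA) = 0.005/(56.8×27.8) = 3.166×10^-6 K/W
R_outer film = 1/(h_o·A) = 1/(29.5×27.8) = 0.001219 K/W
R_total = 0.007351 K/W
Q = ΔT / R_total = 51 / 0.007351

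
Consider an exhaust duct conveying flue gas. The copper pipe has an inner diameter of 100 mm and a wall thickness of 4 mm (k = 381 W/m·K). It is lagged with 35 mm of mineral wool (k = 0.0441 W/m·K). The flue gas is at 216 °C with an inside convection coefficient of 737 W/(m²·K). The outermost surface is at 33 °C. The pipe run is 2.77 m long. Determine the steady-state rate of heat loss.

Per-layer cylindrical resistances, series-summed:
R_inner film = 1/(h_i·2πr₁L) = 1/(737×2π×0.05×2.77) = 0.001559 K/W
R_copper pipe wall = ln(54/50)/(2π×381×2.77) = 1.161×10^-5 K/W
R_mineral wool = ln(89/54)/(2π×0.0441×2.77) = 0.651 K/W
R_total = 0.6526 K/W
Q = ΔT/R_total = 183/0.6526

Q ≈ 280 W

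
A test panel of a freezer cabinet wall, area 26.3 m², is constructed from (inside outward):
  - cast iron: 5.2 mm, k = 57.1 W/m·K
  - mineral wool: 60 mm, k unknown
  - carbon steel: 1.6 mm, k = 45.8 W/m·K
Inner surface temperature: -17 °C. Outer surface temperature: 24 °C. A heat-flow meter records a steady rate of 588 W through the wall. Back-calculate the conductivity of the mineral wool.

Treating each layer as a thermal resistance in series:
R_cast iron = L/(kA) = 0.0052/(57.1×26.3) = 3.463×10^-6 K/W
R_carbon steel = L/(kA) = 0.0016/(45.8×26.3) = 1.328×10^-6 K/W
Sum of known resistances R_other = 4.791×10^-6 K/W
Total R = ΔT/Q = 41/588 = 0.06973 K/W
R_mineral wool = R_total − R_other = 0.06972 K/W
k = L/(R·A) = 0.06/(0.06972×26.3)

k ≈ 0.0327 W/(m·K)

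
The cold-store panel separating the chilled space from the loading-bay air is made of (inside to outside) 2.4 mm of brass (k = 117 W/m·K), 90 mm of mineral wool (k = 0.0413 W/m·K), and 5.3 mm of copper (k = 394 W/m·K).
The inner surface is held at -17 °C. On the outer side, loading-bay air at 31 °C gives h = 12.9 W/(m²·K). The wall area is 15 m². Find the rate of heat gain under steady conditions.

Q ≈ 319 W

Treating each layer as a thermal resistance in series:
R_brass = L/(kA) = 0.0024/(117×15) = 1.368×10^-6 K/W
R_mineral wool = L/(kA) = 0.09/(0.0413×15) = 0.1453 K/W
R_copper = L/(kA) = 0.0053/(394×15) = 8.968×10^-7 K/W
R_outer film = 1/(h_o·A) = 1/(12.9×15) = 0.005168 K/W
R_total = 0.1504 K/W
Q = ΔT / R_total = 48 / 0.1504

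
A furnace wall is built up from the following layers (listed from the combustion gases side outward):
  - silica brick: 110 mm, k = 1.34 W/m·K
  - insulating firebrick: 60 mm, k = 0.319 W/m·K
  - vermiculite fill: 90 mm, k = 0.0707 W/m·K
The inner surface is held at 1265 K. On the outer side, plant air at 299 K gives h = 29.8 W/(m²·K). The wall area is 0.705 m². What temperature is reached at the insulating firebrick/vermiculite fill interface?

T ≈ 1100 K

Treating each layer as a thermal resistance in series:
R_silica brick = L/(kA) = 0.11/(1.34×0.705) = 0.1164 K/W
R_insulating firebrick = L/(kA) = 0.06/(0.319×0.705) = 0.2668 K/W
R_vermiculite fill = L/(kA) = 0.09/(0.0707×0.705) = 1.806 K/W
R_outer film = 1/(h_o·A) = 1/(29.8×0.705) = 0.0476 K/W
R_total = 2.236 K/W;  Q = ΔT/R_total = 966/2.236 = 431.9 W
T_interface = T_inner − Q·ΣR(inner→interface) = 1265 − 432×0.3832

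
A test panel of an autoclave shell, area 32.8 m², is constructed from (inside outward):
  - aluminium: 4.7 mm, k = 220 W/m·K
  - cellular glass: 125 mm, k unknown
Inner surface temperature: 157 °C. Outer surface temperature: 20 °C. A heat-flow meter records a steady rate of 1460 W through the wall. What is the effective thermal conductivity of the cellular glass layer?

k ≈ 0.0406 W/(m·K)

Series thermal resistances:
R_aluminium = L/(kA) = 0.0047/(220×32.8) = 6.513×10^-7 K/W
Sum of known resistances R_other = 6.513×10^-7 K/W
Total R = ΔT/Q = 137/1460 = 0.09384 K/W
R_cellular glass = R_total − R_other = 0.09383 K/W
k = L/(R·A) = 0.125/(0.09383×32.8)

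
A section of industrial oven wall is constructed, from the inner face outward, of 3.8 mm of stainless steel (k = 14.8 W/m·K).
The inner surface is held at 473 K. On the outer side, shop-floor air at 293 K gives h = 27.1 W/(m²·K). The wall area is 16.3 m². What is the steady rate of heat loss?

Series thermal resistances:
R_stainless steel = L/(kA) = 0.0038/(14.8×16.3) = 1.575×10^-5 K/W
R_outer film = 1/(h_o·A) = 1/(27.1×16.3) = 0.002264 K/W
R_total = 0.00228 K/W
Q = ΔT / R_total = 180 / 0.00228

Q ≈ 79000 W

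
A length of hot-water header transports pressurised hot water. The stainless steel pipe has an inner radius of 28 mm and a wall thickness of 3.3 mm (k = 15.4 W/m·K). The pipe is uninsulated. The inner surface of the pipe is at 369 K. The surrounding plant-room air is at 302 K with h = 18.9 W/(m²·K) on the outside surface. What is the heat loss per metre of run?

Radial resistances (cylindrical: R_cond = ln(r_o/r_i)/(2πkL), R_conv = 1/(h·2πrL)):
R_stainless steel pipe wall = ln(31.3/28)/(2π×15.4×1) = 0.001151 K/W
R_outer film = 1/(h_o·2πr_oL) = 1/(18.9×2π×0.0313×1) = 0.269 K/W
R_total = 0.2702 K/W
Q = ΔT/R_total = 67/0.2702

q′ ≈ 248 W/m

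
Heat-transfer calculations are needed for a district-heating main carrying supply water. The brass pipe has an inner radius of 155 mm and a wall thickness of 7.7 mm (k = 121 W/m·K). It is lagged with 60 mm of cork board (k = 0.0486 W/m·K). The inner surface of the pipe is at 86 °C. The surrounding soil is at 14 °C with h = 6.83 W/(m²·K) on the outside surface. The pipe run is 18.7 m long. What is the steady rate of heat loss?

Per-layer cylindrical resistances, series-summed:
R_brass pipe wall = ln(162.7/155)/(2π×121×18.7) = 3.41×10^-6 K/W
R_cork board = ln(222.7/162.7)/(2π×0.0486×18.7) = 0.05497 K/W
R_outer film = 1/(h_o·2πr_oL) = 1/(6.83×2π×0.2227×18.7) = 0.005595 K/W
R_total = 0.06057 K/W
Q = ΔT/R_total = 72/0.06057

Q ≈ 1190 W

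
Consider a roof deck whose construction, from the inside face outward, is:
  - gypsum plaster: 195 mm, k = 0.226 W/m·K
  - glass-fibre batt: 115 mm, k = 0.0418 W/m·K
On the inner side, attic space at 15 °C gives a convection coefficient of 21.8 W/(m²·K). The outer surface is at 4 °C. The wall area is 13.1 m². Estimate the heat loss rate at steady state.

Q ≈ 39.4 W

Using the resistance-network approach (series):
R_inner film = 1/(h_i·A) = 1/(21.8×13.1) = 0.003502 K/W
R_gypsum plaster = L/(kA) = 0.195/(0.226×13.1) = 0.06587 K/W
R_glass-fibre batt = L/(kA) = 0.115/(0.0418×13.1) = 0.21 K/W
R_total = 0.2794 K/W
Q = ΔT / R_total = 11 / 0.2794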